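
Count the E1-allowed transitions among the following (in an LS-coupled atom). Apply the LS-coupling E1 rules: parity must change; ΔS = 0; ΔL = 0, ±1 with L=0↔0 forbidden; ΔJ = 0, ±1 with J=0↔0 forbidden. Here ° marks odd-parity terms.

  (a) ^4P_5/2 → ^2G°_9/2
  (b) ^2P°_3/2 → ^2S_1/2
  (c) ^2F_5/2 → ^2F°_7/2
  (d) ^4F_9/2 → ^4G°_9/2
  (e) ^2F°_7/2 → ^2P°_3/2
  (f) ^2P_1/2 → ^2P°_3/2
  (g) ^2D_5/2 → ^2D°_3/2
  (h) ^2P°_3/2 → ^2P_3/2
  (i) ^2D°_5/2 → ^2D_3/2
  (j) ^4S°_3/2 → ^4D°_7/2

7

(a) forbidden (ΔS, ΔL, ΔJ fail)
(b) allowed
(c) allowed
(d) allowed
(e) forbidden (parity, ΔL, ΔJ fail)
(f) allowed
(g) allowed
(h) allowed
(i) allowed
(j) forbidden (parity, ΔL, ΔJ fail)
Total allowed: 7 of 10.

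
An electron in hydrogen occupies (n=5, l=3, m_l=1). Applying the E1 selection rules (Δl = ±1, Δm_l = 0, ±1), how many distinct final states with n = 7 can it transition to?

6

E1 requires Δl = ±1, so l_f ∈ {2, 4}; with 0 ≤ l_f ≤ n_f−1 = 6, the allowed l_f values are {2, 4}.
For l_f = 2: m_f ∈ {m_i−1, m_i, m_i+1} ∩ [−2, 2] = {0, 1, 2} → 3 states.
For l_f = 4: m_f ∈ {m_i−1, m_i, m_i+1} ∩ [−4, 4] = {0, 1, 2} → 3 states.
Total: 6.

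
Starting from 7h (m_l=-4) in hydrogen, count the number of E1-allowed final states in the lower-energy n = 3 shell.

0

E1 requires l_f ∈ {4, 6}, but neither lies in [0, 2], so no final state is reachable.
Total: 0.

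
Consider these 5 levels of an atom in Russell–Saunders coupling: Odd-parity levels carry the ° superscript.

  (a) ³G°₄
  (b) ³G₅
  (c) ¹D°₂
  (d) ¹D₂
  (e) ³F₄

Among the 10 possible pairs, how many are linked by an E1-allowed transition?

3

(a)–(b): allowed.
(a)–(c): forbidden (parity, ΔS, ΔL, ΔJ).
(a)–(d): forbidden (ΔS, ΔL, ΔJ).
(a)–(e): allowed.
(b)–(c): forbidden (ΔS, ΔL, ΔJ).
(b)–(d): forbidden (parity, ΔS, ΔL, ΔJ).
(b)–(e): forbidden (parity).
(c)–(d): allowed.
(c)–(e): forbidden (ΔS, ΔJ).
(d)–(e): forbidden (parity, ΔS, ΔJ).
Allowed pairs: 3 of 10.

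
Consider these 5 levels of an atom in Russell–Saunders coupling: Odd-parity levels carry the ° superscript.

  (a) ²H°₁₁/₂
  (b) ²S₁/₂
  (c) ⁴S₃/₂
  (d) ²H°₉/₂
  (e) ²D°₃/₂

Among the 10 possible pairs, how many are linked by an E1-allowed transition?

(a)–(b): forbidden (ΔL, ΔJ).
(a)–(c): forbidden (ΔS, ΔL, ΔJ).
(a)–(d): forbidden (parity).
(a)–(e): forbidden (parity, ΔL, ΔJ).
(b)–(c): forbidden (parity, ΔS, ΔL).
(b)–(d): forbidden (ΔL, ΔJ).
(b)–(e): forbidden (ΔL).
(c)–(d): forbidden (ΔS, ΔL, ΔJ).
(c)–(e): forbidden (ΔS, ΔL).
(d)–(e): forbidden (parity, ΔL, ΔJ).
Allowed pairs: 0 of 10.

0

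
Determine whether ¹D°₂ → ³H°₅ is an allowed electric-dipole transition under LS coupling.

Initial level: S=0, L=2, J=2, parity odd. Final level: S=1, L=5, J=5, parity odd.
Parity must change: odd → odd — fails.
ΔS = 0: S: 0 → 1 — fails.
ΔL = 0, ±1 (not L=0↔0): L: 2 → 5, ΔL = +3 — fails.
ΔJ = 0, ±1 (not J=0↔0): J: 2 → 5, ΔJ = +3 — fails.
Rule(s) violated: parity, ΔS, ΔL, ΔJ.

forbidden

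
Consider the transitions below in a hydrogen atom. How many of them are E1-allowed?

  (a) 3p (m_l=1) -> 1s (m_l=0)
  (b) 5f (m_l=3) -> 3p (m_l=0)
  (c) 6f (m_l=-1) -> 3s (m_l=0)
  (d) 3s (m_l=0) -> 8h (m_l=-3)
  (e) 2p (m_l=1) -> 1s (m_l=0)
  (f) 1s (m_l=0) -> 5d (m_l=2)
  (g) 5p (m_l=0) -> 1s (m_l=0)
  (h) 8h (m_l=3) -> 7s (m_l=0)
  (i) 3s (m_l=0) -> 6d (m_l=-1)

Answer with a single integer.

(a) allowed
(b) forbidden — Δl = -2 (E1 requires Δl = ±1); Δm_l = -3 (E1 requires Δm_l = 0, ±1)
(c) forbidden — Δl = -3 (E1 requires Δl = ±1)
(d) forbidden — Δl = +5 (E1 requires Δl = ±1); Δm_l = -3 (E1 requires Δm_l = 0, ±1)
(e) allowed
(f) forbidden — Δl = +2 (E1 requires Δl = ±1); Δm_l = +2 (E1 requires Δm_l = 0, ±1)
(g) allowed
(h) forbidden — Δl = -5 (E1 requires Δl = ±1); Δm_l = -3 (E1 requires Δm_l = 0, ±1)
(i) forbidden — Δl = +2 (E1 requires Δl = ±1)
Total allowed: 3 of 9.

3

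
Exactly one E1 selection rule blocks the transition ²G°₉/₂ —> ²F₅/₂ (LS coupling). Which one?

the ΔJ = 0, ±1 rule

Initial level: S=1/2, L=4, J=9/2, parity odd. Final level: S=1/2, L=3, J=5/2, parity even.
ΔS = 0: S: 1/2 → 1/2 — ok.
Parity must change: odd → even — ok.
ΔL = 0, ±1 (not L=0↔0): L: 4 → 3, ΔL = -1 — ok.
ΔJ = 0, ±1 (not J=0↔0): J: 9/2 → 5/2, ΔJ = -2 — fails.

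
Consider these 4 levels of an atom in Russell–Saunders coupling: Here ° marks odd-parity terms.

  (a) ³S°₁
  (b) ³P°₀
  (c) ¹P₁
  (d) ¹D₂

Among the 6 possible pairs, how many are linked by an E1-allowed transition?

0

(a)–(b): forbidden (parity).
(a)–(c): forbidden (ΔS).
(a)–(d): forbidden (ΔS, ΔL).
(b)–(c): forbidden (ΔS).
(b)–(d): forbidden (ΔS, ΔJ).
(c)–(d): forbidden (parity).
Allowed pairs: 0 of 6.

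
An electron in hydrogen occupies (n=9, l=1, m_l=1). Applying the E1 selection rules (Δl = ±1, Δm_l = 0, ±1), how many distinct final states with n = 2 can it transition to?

1

E1 requires Δl = ±1, so l_f ∈ {0, 2}; with 0 ≤ l_f ≤ n_f−1 = 1, the allowed l_f values are {0}.
For l_f = 0: m_f ∈ {m_i−1, m_i, m_i+1} ∩ [−0, 0] = {0} → 1 state.
Total: 1.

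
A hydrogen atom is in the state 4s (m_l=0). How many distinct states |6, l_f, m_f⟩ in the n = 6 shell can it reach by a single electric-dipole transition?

3

E1 requires Δl = ±1, so l_f ∈ {-1, 1}; with 0 ≤ l_f ≤ n_f−1 = 5, the allowed l_f values are {1}.
For l_f = 1: m_f ∈ {m_i−1, m_i, m_i+1} ∩ [−1, 1] = {-1, 0, 1} → 3 states.
Total: 3.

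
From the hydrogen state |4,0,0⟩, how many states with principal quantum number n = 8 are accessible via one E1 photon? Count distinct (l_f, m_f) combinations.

3

E1 requires Δl = ±1, so l_f ∈ {-1, 1}; with 0 ≤ l_f ≤ n_f−1 = 7, the allowed l_f values are {1}.
For l_f = 1: m_f ∈ {m_i−1, m_i, m_i+1} ∩ [−1, 1] = {-1, 0, 1} → 3 states.
Total: 3.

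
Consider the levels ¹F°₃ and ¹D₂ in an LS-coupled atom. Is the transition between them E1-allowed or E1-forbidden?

Parity must change: odd → even — passes.
ΔS = 0: S: 0 → 0 — passes.
ΔL = 0, ±1 (not L=0↔0): L: 3 → 2, ΔL = -1 — passes.
ΔJ = 0, ±1 (not J=0↔0): J: 3 → 2, ΔJ = -1 — passes.
All four E1 rules are satisfied.

allowed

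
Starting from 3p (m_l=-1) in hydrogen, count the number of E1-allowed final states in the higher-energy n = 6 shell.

E1 requires Δl = ±1, so l_f ∈ {0, 2}; with 0 ≤ l_f ≤ n_f−1 = 5, the allowed l_f values are {0, 2}.
For l_f = 0: m_f ∈ {m_i−1, m_i, m_i+1} ∩ [−0, 0] = {0} → 1 state.
For l_f = 2: m_f ∈ {m_i−1, m_i, m_i+1} ∩ [−2, 2] = {-2, -1, 0} → 3 states.
Total: 4.

4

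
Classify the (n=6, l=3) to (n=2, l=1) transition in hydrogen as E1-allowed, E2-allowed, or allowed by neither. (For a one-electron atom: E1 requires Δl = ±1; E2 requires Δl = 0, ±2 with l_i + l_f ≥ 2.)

E2

Δl = 1 − 3 = -2; l_i + l_f = 4.
E1 (Δl = ±1): not satisfied.
E2 (Δl = 0,±2, l_i+l_f ≥ 2): satisfied.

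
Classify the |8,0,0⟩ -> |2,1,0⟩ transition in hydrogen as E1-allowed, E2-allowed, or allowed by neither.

Δl = 1 − 0 = +1; l_i + l_f = 1.
Δm_l = +0.
E1 (Δl = ±1, |Δm_l| ≤ 1): satisfied.
E2 (Δl = 0,±2, l_i+l_f ≥ 2, |Δm_l| ≤ 2): not satisfied.

E1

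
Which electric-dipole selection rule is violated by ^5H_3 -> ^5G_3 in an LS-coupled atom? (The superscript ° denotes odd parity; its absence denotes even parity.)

Initial level: S=2, L=5, J=3, parity even. Final level: S=2, L=4, J=3, parity even.
Parity must change: even → even — ✗.
ΔS = 0: S: 2 → 2 — ✓.
ΔL = 0, ±1 (not L=0↔0): L: 5 → 4, ΔL = -1 — ✓.
ΔJ = 0, ±1 (not J=0↔0): J: 3 → 3, ΔJ = +0 — ✓.

parity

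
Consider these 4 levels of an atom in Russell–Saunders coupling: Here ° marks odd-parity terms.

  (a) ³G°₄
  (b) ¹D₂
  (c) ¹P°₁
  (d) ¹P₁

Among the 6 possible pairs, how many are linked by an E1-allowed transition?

(a)–(b): forbidden (ΔS, ΔL, ΔJ).
(a)–(c): forbidden (parity, ΔS, ΔL, ΔJ).
(a)–(d): forbidden (ΔS, ΔL, ΔJ).
(b)–(c): allowed.
(b)–(d): forbidden (parity).
(c)–(d): allowed.
Allowed pairs: 2 of 6.

2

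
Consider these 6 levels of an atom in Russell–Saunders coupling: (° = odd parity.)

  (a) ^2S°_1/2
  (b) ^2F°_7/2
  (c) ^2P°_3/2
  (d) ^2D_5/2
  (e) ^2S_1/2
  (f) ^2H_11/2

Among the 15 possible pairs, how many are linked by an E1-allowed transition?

3

(a)–(b): forbidden (parity, ΔL, ΔJ).
(a)–(c): forbidden (parity).
(a)–(d): forbidden (ΔL, ΔJ).
(a)–(e): forbidden (ΔL).
(a)–(f): forbidden (ΔL, ΔJ).
(b)–(c): forbidden (parity, ΔL, ΔJ).
(b)–(d): allowed.
(b)–(e): forbidden (ΔL, ΔJ).
(b)–(f): forbidden (ΔL, ΔJ).
(c)–(d): allowed.
(c)–(e): allowed.
(c)–(f): forbidden (ΔL, ΔJ).
(d)–(e): forbidden (parity, ΔL, ΔJ).
(d)–(f): forbidden (parity, ΔL, ΔJ).
(e)–(f): forbidden (parity, ΔL, ΔJ).
Allowed pairs: 3 of 15.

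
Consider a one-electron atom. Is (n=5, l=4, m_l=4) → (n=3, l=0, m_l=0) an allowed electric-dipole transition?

forbidden

l: 4 → 0 (Δl = -4). Δl = ±1 fails.
Δm_l = 0 − (4) = -4. E1 requires Δm_l = 0, ±1: fails.
The transition is electric-dipole forbidden.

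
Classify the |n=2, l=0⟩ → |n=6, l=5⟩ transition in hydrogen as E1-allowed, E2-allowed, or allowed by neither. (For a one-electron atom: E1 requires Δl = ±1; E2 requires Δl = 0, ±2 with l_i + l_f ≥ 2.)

Δl = 5 − 0 = +5; l_i + l_f = 5.
E1 (Δl = ±1): not satisfied.
E2 (Δl = 0,±2, l_i+l_f ≥ 2): not satisfied.

neither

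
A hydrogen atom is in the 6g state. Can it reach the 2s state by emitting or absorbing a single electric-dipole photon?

l: 4 → 0 (Δl = -4). Δl = ±1 fails.
The transition is electric-dipole forbidden.

forbidden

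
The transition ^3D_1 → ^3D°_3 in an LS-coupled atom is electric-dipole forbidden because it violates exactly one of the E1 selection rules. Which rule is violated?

Initial level: S=1, L=2, J=1, parity even. Final level: S=1, L=2, J=3, parity odd.
Parity must change: even → odd — satisfied.
ΔS = 0: S: 1 → 1 — satisfied.
ΔL = 0, ±1 (not L=0↔0): L: 2 → 2, ΔL = +0 — satisfied.
ΔJ = 0, ±1 (not J=0↔0): J: 1 → 3, ΔJ = +2 — violated.

the ΔJ = 0, ±1 rule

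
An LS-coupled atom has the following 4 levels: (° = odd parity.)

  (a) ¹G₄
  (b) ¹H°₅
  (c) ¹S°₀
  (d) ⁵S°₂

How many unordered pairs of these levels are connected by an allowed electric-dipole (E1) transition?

(a)–(b): allowed.
(a)–(c): forbidden (ΔL, ΔJ).
(a)–(d): forbidden (ΔS, ΔL, ΔJ).
(b)–(c): forbidden (parity, ΔL, ΔJ).
(b)–(d): forbidden (parity, ΔS, ΔL, ΔJ).
(c)–(d): forbidden (parity, ΔS, ΔL, ΔJ).
Allowed pairs: 1 of 6.

1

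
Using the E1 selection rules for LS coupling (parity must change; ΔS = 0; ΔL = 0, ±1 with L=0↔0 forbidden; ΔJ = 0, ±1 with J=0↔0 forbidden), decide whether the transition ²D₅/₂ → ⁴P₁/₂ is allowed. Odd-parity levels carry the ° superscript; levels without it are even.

ΔS = 0: S: 1/2 → 3/2 — ✗.
ΔJ = 0, ±1 (not J=0↔0): J: 5/2 → 1/2, ΔJ = -2 — ✗.
Parity must change: even → even — ✗.
ΔL = 0, ±1 (not L=0↔0): L: 2 → 1, ΔL = -1 — ✓.
Rule(s) violated: parity, ΔS, ΔJ.

forbidden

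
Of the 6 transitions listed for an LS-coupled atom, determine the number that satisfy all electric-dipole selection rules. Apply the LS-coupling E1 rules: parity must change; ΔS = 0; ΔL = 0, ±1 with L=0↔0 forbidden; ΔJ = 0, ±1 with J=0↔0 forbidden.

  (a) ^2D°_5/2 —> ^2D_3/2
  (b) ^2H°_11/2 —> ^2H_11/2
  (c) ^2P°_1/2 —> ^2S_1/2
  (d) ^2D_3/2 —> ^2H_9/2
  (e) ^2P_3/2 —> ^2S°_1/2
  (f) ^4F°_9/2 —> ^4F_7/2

5

(a) allowed
(b) allowed
(c) allowed
(d) forbidden (parity, ΔL, ΔJ fail)
(e) allowed
(f) allowed
Total allowed: 5 of 6.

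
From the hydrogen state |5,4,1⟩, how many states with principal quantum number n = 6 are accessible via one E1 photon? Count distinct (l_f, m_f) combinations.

E1 requires Δl = ±1, so l_f ∈ {3, 5}; with 0 ≤ l_f ≤ n_f−1 = 5, the allowed l_f values are {3, 5}.
For l_f = 3: m_f ∈ {m_i−1, m_i, m_i+1} ∩ [−3, 3] = {0, 1, 2} → 3 states.
For l_f = 5: m_f ∈ {m_i−1, m_i, m_i+1} ∩ [−5, 5] = {0, 1, 2} → 3 states.
Total: 6.

6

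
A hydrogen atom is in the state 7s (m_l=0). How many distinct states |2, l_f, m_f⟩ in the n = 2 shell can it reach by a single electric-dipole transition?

3

E1 requires Δl = ±1, so l_f ∈ {-1, 1}; with 0 ≤ l_f ≤ n_f−1 = 1, the allowed l_f values are {1}.
For l_f = 1: m_f ∈ {m_i−1, m_i, m_i+1} ∩ [−1, 1] = {-1, 0, 1} → 3 states.
Total: 3.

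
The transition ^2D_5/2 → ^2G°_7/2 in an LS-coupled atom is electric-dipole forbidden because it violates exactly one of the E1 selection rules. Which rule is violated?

the ΔL = 0, ±1 rule

Initial level: S=1/2, L=2, J=5/2, parity even. Final level: S=1/2, L=4, J=7/2, parity odd.
ΔL = 0, ±1 (not L=0↔0): L: 2 → 4, ΔL = +2 — violated.
Parity must change: even → odd — satisfied.
ΔS = 0: S: 1/2 → 1/2 — satisfied.
ΔJ = 0, ±1 (not J=0↔0): J: 5/2 → 7/2, ΔJ = +1 — satisfied.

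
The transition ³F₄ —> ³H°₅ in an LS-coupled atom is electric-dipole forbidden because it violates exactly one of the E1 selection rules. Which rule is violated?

the ΔL = 0, ±1 rule

Parity must change: even → odd — ✓.
ΔS = 0: S: 1 → 1 — ✓.
ΔL = 0, ±1 (not L=0↔0): L: 3 → 5, ΔL = +2 — ✗.
ΔJ = 0, ±1 (not J=0↔0): J: 4 → 5, ΔJ = +1 — ✓.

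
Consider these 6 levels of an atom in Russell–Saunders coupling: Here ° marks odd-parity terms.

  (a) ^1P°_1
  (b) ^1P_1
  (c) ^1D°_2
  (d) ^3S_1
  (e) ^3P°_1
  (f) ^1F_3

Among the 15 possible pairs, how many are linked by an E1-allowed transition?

(a)–(b): allowed.
(a)–(c): forbidden (parity).
(a)–(d): forbidden (ΔS).
(a)–(e): forbidden (parity, ΔS).
(a)–(f): forbidden (ΔL, ΔJ).
(b)–(c): allowed.
(b)–(d): forbidden (parity, ΔS).
(b)–(e): forbidden (ΔS).
(b)–(f): forbidden (parity, ΔL, ΔJ).
(c)–(d): forbidden (ΔS, ΔL).
(c)–(e): forbidden (parity, ΔS).
(c)–(f): allowed.
(d)–(e): allowed.
(d)–(f): forbidden (parity, ΔS, ΔL, ΔJ).
(e)–(f): forbidden (ΔS, ΔL, ΔJ).
Allowed pairs: 4 of 15.

4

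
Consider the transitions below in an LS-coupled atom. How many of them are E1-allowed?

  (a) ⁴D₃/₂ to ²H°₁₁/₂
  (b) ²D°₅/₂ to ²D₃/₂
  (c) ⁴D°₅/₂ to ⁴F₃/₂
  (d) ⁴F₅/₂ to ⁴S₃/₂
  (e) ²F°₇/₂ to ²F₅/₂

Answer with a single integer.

3

(a) forbidden (ΔS, ΔL, ΔJ fail)
(b) allowed
(c) allowed
(d) forbidden (parity, ΔL fail)
(e) allowed
Total allowed: 3 of 5.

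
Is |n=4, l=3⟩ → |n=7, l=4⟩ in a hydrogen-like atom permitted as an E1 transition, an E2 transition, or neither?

Δl = 4 − 3 = +1; l_i + l_f = 7.
E1 (Δl = ±1): satisfied.
E2 (Δl = 0,±2, l_i+l_f ≥ 2): not satisfied.

E1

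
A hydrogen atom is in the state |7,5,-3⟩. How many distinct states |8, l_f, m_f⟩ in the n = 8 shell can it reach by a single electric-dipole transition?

E1 requires Δl = ±1, so l_f ∈ {4, 6}; with 0 ≤ l_f ≤ n_f−1 = 7, the allowed l_f values are {4, 6}.
For l_f = 4: m_f ∈ {m_i−1, m_i, m_i+1} ∩ [−4, 4] = {-4, -3, -2} → 3 states.
For l_f = 6: m_f ∈ {m_i−1, m_i, m_i+1} ∩ [−6, 6] = {-4, -3, -2} → 3 states.
Total: 6.

6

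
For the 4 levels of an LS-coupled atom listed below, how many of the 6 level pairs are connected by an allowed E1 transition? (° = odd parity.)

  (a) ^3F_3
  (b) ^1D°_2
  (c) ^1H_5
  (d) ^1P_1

(a)–(b): forbidden (ΔS).
(a)–(c): forbidden (parity, ΔS, ΔL, ΔJ).
(a)–(d): forbidden (parity, ΔS, ΔL, ΔJ).
(b)–(c): forbidden (ΔL, ΔJ).
(b)–(d): allowed.
(c)–(d): forbidden (parity, ΔL, ΔJ).
Allowed pairs: 1 of 6.

1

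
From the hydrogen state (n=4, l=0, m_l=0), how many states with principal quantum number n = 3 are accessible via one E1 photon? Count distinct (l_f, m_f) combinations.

3

E1 requires Δl = ±1, so l_f ∈ {-1, 1}; with 0 ≤ l_f ≤ n_f−1 = 2, the allowed l_f values are {1}.
For l_f = 1: m_f ∈ {m_i−1, m_i, m_i+1} ∩ [−1, 1] = {-1, 0, 1} → 3 states.
Total: 3.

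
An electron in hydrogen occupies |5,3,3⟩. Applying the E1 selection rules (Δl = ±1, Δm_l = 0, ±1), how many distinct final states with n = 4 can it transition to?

1

E1 requires Δl = ±1, so l_f ∈ {2, 4}; with 0 ≤ l_f ≤ n_f−1 = 3, the allowed l_f values are {2}.
For l_f = 2: m_f ∈ {m_i−1, m_i, m_i+1} ∩ [−2, 2] = {2} → 1 state.
Total: 1.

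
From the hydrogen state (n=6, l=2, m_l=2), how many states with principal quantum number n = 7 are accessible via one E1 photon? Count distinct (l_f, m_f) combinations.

4

E1 requires Δl = ±1, so l_f ∈ {1, 3}; with 0 ≤ l_f ≤ n_f−1 = 6, the allowed l_f values are {1, 3}.
For l_f = 1: m_f ∈ {m_i−1, m_i, m_i+1} ∩ [−1, 1] = {1} → 1 state.
For l_f = 3: m_f ∈ {m_i−1, m_i, m_i+1} ∩ [−3, 3] = {1, 2, 3} → 3 states.
Total: 4.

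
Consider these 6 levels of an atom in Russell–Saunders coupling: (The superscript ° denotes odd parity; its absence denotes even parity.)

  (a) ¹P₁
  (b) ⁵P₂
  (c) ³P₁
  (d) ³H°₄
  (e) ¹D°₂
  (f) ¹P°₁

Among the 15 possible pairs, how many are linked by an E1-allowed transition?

2

(a)–(b): forbidden (parity, ΔS).
(a)–(c): forbidden (parity, ΔS).
(a)–(d): forbidden (ΔS, ΔL, ΔJ).
(a)–(e): allowed.
(a)–(f): allowed.
(b)–(c): forbidden (parity, ΔS).
(b)–(d): forbidden (ΔS, ΔL, ΔJ).
(b)–(e): forbidden (ΔS).
(b)–(f): forbidden (ΔS).
(c)–(d): forbidden (ΔL, ΔJ).
(c)–(e): forbidden (ΔS).
(c)–(f): forbidden (ΔS).
(d)–(e): forbidden (parity, ΔS, ΔL, ΔJ).
(d)–(f): forbidden (parity, ΔS, ΔL, ΔJ).
(e)–(f): forbidden (parity).
Allowed pairs: 2 of 15.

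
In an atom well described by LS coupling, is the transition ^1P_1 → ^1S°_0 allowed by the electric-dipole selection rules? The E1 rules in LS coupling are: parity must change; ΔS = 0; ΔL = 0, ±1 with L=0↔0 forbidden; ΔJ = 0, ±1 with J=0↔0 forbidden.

Reading off the term symbols: S 0→0, L 1→0, J 1→0, parity even→odd.
ΔJ = 0, ±1 (not J=0↔0): J: 1 → 0, ΔJ = -1 — passes.
ΔS = 0: S: 0 → 0 — passes.
Parity must change: even → odd — passes.
ΔL = 0, ±1 (not L=0↔0): L: 1 → 0, ΔL = -1 — passes.
All four E1 rules are satisfied.

allowed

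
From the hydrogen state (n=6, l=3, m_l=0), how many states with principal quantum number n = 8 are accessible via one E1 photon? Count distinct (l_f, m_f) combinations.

6

E1 requires Δl = ±1, so l_f ∈ {2, 4}; with 0 ≤ l_f ≤ n_f−1 = 7, the allowed l_f values are {2, 4}.
For l_f = 2: m_f ∈ {m_i−1, m_i, m_i+1} ∩ [−2, 2] = {-1, 0, 1} → 3 states.
For l_f = 4: m_f ∈ {m_i−1, m_i, m_i+1} ∩ [−4, 4] = {-1, 0, 1} → 3 states.
Total: 6.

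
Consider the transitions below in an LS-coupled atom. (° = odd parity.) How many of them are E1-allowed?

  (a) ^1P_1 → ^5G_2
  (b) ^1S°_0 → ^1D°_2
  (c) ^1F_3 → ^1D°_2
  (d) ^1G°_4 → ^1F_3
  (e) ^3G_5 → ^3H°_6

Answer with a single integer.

(a) forbidden (parity, ΔS, ΔL fail)
(b) forbidden (parity, ΔL, ΔJ fail)
(c) allowed
(d) allowed
(e) allowed
Total allowed: 3 of 5.

3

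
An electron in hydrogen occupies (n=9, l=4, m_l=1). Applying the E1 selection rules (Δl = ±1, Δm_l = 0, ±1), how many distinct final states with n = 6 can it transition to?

6

E1 requires Δl = ±1, so l_f ∈ {3, 5}; with 0 ≤ l_f ≤ n_f−1 = 5, the allowed l_f values are {3, 5}.
For l_f = 3: m_f ∈ {m_i−1, m_i, m_i+1} ∩ [−3, 3] = {0, 1, 2} → 3 states.
For l_f = 5: m_f ∈ {m_i−1, m_i, m_i+1} ∩ [−5, 5] = {0, 1, 2} → 3 states.
Total: 6.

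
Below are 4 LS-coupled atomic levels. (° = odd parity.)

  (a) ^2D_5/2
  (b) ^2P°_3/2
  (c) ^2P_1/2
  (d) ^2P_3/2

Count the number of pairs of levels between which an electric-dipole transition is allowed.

3

(a)–(b): allowed.
(a)–(c): forbidden (parity, ΔJ).
(a)–(d): forbidden (parity).
(b)–(c): allowed.
(b)–(d): allowed.
(c)–(d): forbidden (parity).
Allowed pairs: 3 of 6.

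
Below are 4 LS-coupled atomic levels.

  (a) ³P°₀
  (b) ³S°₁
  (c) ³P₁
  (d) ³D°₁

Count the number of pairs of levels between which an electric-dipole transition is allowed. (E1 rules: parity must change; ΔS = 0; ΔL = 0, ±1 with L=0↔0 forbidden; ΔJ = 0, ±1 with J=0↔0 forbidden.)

3

(a)–(b): forbidden (parity).
(a)–(c): allowed.
(a)–(d): forbidden (parity).
(b)–(c): allowed.
(b)–(d): forbidden (parity, ΔL).
(c)–(d): allowed.
Allowed pairs: 3 of 6.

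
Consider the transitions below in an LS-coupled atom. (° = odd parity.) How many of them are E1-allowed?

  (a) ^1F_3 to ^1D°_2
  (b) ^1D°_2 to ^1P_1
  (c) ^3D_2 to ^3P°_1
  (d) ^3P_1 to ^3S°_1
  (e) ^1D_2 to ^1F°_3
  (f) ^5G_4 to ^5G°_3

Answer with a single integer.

(a) allowed
(b) allowed
(c) allowed
(d) allowed
(e) allowed
(f) allowed
Total allowed: 6 of 6.

6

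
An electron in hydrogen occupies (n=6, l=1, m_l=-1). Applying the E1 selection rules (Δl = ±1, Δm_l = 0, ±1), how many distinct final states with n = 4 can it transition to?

E1 requires Δl = ±1, so l_f ∈ {0, 2}; with 0 ≤ l_f ≤ n_f−1 = 3, the allowed l_f values are {0, 2}.
For l_f = 0: m_f ∈ {m_i−1, m_i, m_i+1} ∩ [−0, 0] = {0} → 1 state.
For l_f = 2: m_f ∈ {m_i−1, m_i, m_i+1} ∩ [−2, 2] = {-2, -1, 0} → 3 states.
Total: 4.

4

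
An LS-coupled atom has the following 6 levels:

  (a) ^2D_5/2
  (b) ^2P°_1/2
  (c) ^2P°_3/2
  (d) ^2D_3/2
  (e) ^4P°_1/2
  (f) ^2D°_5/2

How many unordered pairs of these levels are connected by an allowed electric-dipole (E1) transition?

(a)–(b): forbidden (ΔJ).
(a)–(c): allowed.
(a)–(d): forbidden (parity).
(a)–(e): forbidden (ΔS, ΔJ).
(a)–(f): allowed.
(b)–(c): forbidden (parity).
(b)–(d): allowed.
(b)–(e): forbidden (parity, ΔS).
(b)–(f): forbidden (parity, ΔJ).
(c)–(d): allowed.
(c)–(e): forbidden (parity, ΔS).
(c)–(f): forbidden (parity).
(d)–(e): forbidden (ΔS).
(d)–(f): allowed.
(e)–(f): forbidden (parity, ΔS, ΔJ).
Allowed pairs: 5 of 15.

5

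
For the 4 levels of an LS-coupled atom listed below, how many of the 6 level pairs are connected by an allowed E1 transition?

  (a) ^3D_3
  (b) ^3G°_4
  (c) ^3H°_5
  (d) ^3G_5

2

(a)–(b): forbidden (ΔL).
(a)–(c): forbidden (ΔL, ΔJ).
(a)–(d): forbidden (parity, ΔL, ΔJ).
(b)–(c): forbidden (parity).
(b)–(d): allowed.
(c)–(d): allowed.
Allowed pairs: 2 of 6.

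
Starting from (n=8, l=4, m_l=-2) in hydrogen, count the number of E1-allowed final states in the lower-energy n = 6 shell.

E1 requires Δl = ±1, so l_f ∈ {3, 5}; with 0 ≤ l_f ≤ n_f−1 = 5, the allowed l_f values are {3, 5}.
For l_f = 3: m_f ∈ {m_i−1, m_i, m_i+1} ∩ [−3, 3] = {-3, -2, -1} → 3 states.
For l_f = 5: m_f ∈ {m_i−1, m_i, m_i+1} ∩ [−5, 5] = {-3, -2, -1} → 3 states.
Total: 6.

6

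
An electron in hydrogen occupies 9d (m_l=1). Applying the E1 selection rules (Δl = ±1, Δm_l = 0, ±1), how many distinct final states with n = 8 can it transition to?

E1 requires Δl = ±1, so l_f ∈ {1, 3}; with 0 ≤ l_f ≤ n_f−1 = 7, the allowed l_f values are {1, 3}.
For l_f = 1: m_f ∈ {m_i−1, m_i, m_i+1} ∩ [−1, 1] = {0, 1} → 2 states.
For l_f = 3: m_f ∈ {m_i−1, m_i, m_i+1} ∩ [−3, 3] = {0, 1, 2} → 3 states.
Total: 5.

5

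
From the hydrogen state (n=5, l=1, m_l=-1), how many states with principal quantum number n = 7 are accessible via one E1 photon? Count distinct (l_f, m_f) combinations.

4

E1 requires Δl = ±1, so l_f ∈ {0, 2}; with 0 ≤ l_f ≤ n_f−1 = 6, the allowed l_f values are {0, 2}.
For l_f = 0: m_f ∈ {m_i−1, m_i, m_i+1} ∩ [−0, 0] = {0} → 1 state.
For l_f = 2: m_f ∈ {m_i−1, m_i, m_i+1} ∩ [−2, 2] = {-2, -1, 0} → 3 states.
Total: 4.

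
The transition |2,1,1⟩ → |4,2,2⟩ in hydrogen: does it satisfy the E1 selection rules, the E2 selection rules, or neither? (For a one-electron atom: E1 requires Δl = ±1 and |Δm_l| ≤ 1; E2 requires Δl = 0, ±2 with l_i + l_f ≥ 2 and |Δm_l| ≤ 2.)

Δl = 2 − 1 = +1; l_i + l_f = 3.
Δm_l = +1.
E1 (Δl = ±1, |Δm_l| ≤ 1): satisfied.
E2 (Δl = 0,±2, l_i+l_f ≥ 2, |Δm_l| ≤ 2): not satisfied.

E1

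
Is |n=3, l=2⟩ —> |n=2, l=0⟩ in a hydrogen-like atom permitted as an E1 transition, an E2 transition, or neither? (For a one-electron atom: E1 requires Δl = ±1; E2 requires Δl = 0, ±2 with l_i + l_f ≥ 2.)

E2

Δl = 0 − 2 = -2; l_i + l_f = 2.
E1 (Δl = ±1): not satisfied.
E2 (Δl = 0,±2, l_i+l_f ≥ 2): satisfied.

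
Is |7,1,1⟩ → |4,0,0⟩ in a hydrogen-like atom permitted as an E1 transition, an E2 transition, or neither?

Δl = 0 − 1 = -1; l_i + l_f = 1.
Δm_l = -1.
E1 (Δl = ±1, |Δm_l| ≤ 1): satisfied.
E2 (Δl = 0,±2, l_i+l_f ≥ 2, |Δm_l| ≤ 2): not satisfied.

E1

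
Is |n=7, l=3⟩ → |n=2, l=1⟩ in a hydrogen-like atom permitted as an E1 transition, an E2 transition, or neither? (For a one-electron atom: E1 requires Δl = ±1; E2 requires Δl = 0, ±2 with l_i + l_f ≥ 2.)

Δl = 1 − 3 = -2; l_i + l_f = 4.
E1 (Δl = ±1): not satisfied.
E2 (Δl = 0,±2, l_i+l_f ≥ 2): satisfied.

E2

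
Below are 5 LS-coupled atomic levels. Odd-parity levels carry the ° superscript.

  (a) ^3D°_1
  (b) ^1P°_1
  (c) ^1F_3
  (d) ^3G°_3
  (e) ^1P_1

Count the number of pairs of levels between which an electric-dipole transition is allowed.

1

(a)–(b): forbidden (parity, ΔS).
(a)–(c): forbidden (ΔS, ΔJ).
(a)–(d): forbidden (parity, ΔL, ΔJ).
(a)–(e): forbidden (ΔS).
(b)–(c): forbidden (ΔL, ΔJ).
(b)–(d): forbidden (parity, ΔS, ΔL, ΔJ).
(b)–(e): allowed.
(c)–(d): forbidden (ΔS).
(c)–(e): forbidden (parity, ΔL, ΔJ).
(d)–(e): forbidden (ΔS, ΔL, ΔJ).
Allowed pairs: 1 of 10.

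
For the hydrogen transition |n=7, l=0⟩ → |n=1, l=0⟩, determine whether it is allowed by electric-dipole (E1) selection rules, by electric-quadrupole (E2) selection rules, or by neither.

Δl = 0 − 0 = +0; l_i + l_f = 0.
E1 (Δl = ±1): not satisfied.
E2 (Δl = 0,±2, l_i+l_f ≥ 2): not satisfied.

neither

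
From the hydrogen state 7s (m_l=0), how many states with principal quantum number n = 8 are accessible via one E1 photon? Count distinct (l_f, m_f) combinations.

3

E1 requires Δl = ±1, so l_f ∈ {-1, 1}; with 0 ≤ l_f ≤ n_f−1 = 7, the allowed l_f values are {1}.
For l_f = 1: m_f ∈ {m_i−1, m_i, m_i+1} ∩ [−1, 1] = {-1, 0, 1} → 3 states.
Total: 3.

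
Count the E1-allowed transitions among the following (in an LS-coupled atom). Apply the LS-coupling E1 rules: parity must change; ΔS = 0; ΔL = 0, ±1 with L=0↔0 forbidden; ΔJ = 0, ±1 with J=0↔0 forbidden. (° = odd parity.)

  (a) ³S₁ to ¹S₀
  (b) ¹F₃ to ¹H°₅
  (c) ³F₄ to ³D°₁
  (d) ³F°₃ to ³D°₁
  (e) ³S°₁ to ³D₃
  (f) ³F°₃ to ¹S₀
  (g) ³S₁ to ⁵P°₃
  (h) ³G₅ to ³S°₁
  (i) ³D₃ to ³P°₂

1

(a) forbidden (parity, ΔS, ΔL fail)
(b) forbidden (ΔL, ΔJ fail)
(c) forbidden (ΔJ fails)
(d) forbidden (parity, ΔJ fail)
(e) forbidden (ΔL, ΔJ fail)
(f) forbidden (ΔS, ΔL, ΔJ fail)
(g) forbidden (ΔS, ΔJ fail)
(h) forbidden (ΔL, ΔJ fail)
(i) allowed
Total allowed: 1 of 9.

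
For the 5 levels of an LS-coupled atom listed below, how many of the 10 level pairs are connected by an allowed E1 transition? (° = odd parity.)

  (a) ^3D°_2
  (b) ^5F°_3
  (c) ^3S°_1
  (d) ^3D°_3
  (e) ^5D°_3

(a)–(b): forbidden (parity, ΔS).
(a)–(c): forbidden (parity, ΔL).
(a)–(d): forbidden (parity).
(a)–(e): forbidden (parity, ΔS).
(b)–(c): forbidden (parity, ΔS, ΔL, ΔJ).
(b)–(d): forbidden (parity, ΔS).
(b)–(e): forbidden (parity).
(c)–(d): forbidden (parity, ΔL, ΔJ).
(c)–(e): forbidden (parity, ΔS, ΔL, ΔJ).
(d)–(e): forbidden (parity, ΔS).
Allowed pairs: 0 of 10.

0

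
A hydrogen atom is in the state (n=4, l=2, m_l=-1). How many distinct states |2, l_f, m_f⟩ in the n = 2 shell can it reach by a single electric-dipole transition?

E1 requires Δl = ±1, so l_f ∈ {1, 3}; with 0 ≤ l_f ≤ n_f−1 = 1, the allowed l_f values are {1}.
For l_f = 1: m_f ∈ {m_i−1, m_i, m_i+1} ∩ [−1, 1] = {-1, 0} → 2 states.
Total: 2.

2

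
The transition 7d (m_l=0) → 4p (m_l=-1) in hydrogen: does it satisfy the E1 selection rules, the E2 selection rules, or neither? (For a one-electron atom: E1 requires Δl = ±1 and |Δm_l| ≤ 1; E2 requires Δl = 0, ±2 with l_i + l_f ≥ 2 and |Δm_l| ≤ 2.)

E1

Δl = 1 − 2 = -1; l_i + l_f = 3.
Δm_l = -1.
E1 (Δl = ±1, |Δm_l| ≤ 1): satisfied.
E2 (Δl = 0,±2, l_i+l_f ≥ 2, |Δm_l| ≤ 2): not satisfied.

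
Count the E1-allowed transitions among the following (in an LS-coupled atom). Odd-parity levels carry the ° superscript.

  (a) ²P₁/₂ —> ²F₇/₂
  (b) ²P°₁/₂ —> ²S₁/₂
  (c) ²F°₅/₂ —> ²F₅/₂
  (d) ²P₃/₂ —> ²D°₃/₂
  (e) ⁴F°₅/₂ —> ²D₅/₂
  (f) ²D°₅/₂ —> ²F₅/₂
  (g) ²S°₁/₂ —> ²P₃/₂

5

(a) forbidden (parity, ΔL, ΔJ fail)
(b) allowed
(c) allowed
(d) allowed
(e) forbidden (ΔS fails)
(f) allowed
(g) allowed
Total allowed: 5 of 7.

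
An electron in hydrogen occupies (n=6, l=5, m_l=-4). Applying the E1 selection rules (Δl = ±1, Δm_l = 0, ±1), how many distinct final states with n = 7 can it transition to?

5

E1 requires Δl = ±1, so l_f ∈ {4, 6}; with 0 ≤ l_f ≤ n_f−1 = 6, the allowed l_f values are {4, 6}.
For l_f = 4: m_f ∈ {m_i−1, m_i, m_i+1} ∩ [−4, 4] = {-4, -3} → 2 states.
For l_f = 6: m_f ∈ {m_i−1, m_i, m_i+1} ∩ [−6, 6] = {-5, -4, -3} → 3 states.
Total: 5.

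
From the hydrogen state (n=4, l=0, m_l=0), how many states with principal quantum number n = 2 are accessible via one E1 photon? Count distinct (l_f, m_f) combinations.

3

E1 requires Δl = ±1, so l_f ∈ {-1, 1}; with 0 ≤ l_f ≤ n_f−1 = 1, the allowed l_f values are {1}.
For l_f = 1: m_f ∈ {m_i−1, m_i, m_i+1} ∩ [−1, 1] = {-1, 0, 1} → 3 states.
Total: 3.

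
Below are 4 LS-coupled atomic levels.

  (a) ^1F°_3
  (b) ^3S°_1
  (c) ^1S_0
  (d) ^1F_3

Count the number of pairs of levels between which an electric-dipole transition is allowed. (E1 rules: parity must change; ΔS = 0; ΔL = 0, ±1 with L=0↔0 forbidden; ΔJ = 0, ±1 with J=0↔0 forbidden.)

(a)–(b): forbidden (parity, ΔS, ΔL, ΔJ).
(a)–(c): forbidden (ΔL, ΔJ).
(a)–(d): allowed.
(b)–(c): forbidden (ΔS, ΔL).
(b)–(d): forbidden (ΔS, ΔL, ΔJ).
(c)–(d): forbidden (parity, ΔL, ΔJ).
Allowed pairs: 1 of 6.

1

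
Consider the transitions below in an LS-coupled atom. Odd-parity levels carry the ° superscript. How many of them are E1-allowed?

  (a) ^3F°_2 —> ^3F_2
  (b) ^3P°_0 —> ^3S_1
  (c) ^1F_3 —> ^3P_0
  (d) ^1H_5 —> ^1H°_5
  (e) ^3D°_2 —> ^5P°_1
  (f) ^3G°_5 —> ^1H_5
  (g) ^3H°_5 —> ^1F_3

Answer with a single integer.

3

(a) allowed
(b) allowed
(c) forbidden (parity, ΔS, ΔL, ΔJ fail)
(d) allowed
(e) forbidden (parity, ΔS fail)
(f) forbidden (ΔS fails)
(g) forbidden (ΔS, ΔL, ΔJ fail)
Total allowed: 3 of 7.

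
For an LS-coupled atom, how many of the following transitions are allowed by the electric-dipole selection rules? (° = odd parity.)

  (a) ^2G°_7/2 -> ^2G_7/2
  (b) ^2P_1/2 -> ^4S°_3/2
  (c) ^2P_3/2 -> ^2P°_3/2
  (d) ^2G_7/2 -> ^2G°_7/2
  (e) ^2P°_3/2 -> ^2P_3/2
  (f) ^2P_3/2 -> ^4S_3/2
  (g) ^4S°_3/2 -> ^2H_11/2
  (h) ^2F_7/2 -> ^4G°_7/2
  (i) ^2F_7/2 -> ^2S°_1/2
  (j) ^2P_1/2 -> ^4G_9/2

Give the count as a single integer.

(a) allowed
(b) forbidden (ΔS fails)
(c) allowed
(d) allowed
(e) allowed
(f) forbidden (parity, ΔS fail)
(g) forbidden (ΔS, ΔL, ΔJ fail)
(h) forbidden (ΔS fails)
(i) forbidden (ΔL, ΔJ fail)
(j) forbidden (parity, ΔS, ΔL, ΔJ fail)
Total allowed: 4 of 10.

4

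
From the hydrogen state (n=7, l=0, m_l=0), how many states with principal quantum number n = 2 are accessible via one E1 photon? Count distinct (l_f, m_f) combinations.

3

E1 requires Δl = ±1, so l_f ∈ {-1, 1}; with 0 ≤ l_f ≤ n_f−1 = 1, the allowed l_f values are {1}.
For l_f = 1: m_f ∈ {m_i−1, m_i, m_i+1} ∩ [−1, 1] = {-1, 0, 1} → 3 states.
Total: 3.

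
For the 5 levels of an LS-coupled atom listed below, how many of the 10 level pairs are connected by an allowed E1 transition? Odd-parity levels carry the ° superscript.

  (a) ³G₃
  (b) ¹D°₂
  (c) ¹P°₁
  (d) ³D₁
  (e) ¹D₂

(a)–(b): forbidden (ΔS, ΔL).
(a)–(c): forbidden (ΔS, ΔL, ΔJ).
(a)–(d): forbidden (parity, ΔL, ΔJ).
(a)–(e): forbidden (parity, ΔS, ΔL).
(b)–(c): forbidden (parity).
(b)–(d): forbidden (ΔS).
(b)–(e): allowed.
(c)–(d): forbidden (ΔS).
(c)–(e): allowed.
(d)–(e): forbidden (parity, ΔS).
Allowed pairs: 2 of 10.

2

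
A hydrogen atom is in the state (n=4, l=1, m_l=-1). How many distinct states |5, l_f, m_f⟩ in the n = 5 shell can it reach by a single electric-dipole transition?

4

E1 requires Δl = ±1, so l_f ∈ {0, 2}; with 0 ≤ l_f ≤ n_f−1 = 4, the allowed l_f values are {0, 2}.
For l_f = 0: m_f ∈ {m_i−1, m_i, m_i+1} ∩ [−0, 0] = {0} → 1 state.
For l_f = 2: m_f ∈ {m_i−1, m_i, m_i+1} ∩ [−2, 2] = {-2, -1, 0} → 3 states.
Total: 4.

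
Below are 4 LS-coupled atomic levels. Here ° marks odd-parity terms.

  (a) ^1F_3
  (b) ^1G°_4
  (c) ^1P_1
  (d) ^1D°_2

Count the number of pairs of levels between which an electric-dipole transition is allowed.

3

(a)–(b): allowed.
(a)–(c): forbidden (parity, ΔL, ΔJ).
(a)–(d): allowed.
(b)–(c): forbidden (ΔL, ΔJ).
(b)–(d): forbidden (parity, ΔL, ΔJ).
(c)–(d): allowed.
Allowed pairs: 3 of 6.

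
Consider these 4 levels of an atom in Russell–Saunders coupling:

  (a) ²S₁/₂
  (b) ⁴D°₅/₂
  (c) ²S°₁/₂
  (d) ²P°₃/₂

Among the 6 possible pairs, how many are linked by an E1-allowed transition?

(a)–(b): forbidden (ΔS, ΔL, ΔJ).
(a)–(c): forbidden (ΔL).
(a)–(d): allowed.
(b)–(c): forbidden (parity, ΔS, ΔL, ΔJ).
(b)–(d): forbidden (parity, ΔS).
(c)–(d): forbidden (parity).
Allowed pairs: 1 of 6.

1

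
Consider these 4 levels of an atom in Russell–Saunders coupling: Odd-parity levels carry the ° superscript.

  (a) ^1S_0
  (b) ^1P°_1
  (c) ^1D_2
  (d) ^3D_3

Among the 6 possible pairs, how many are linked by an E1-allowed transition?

(a)–(b): allowed.
(a)–(c): forbidden (parity, ΔL, ΔJ).
(a)–(d): forbidden (parity, ΔS, ΔL, ΔJ).
(b)–(c): allowed.
(b)–(d): forbidden (ΔS, ΔJ).
(c)–(d): forbidden (parity, ΔS).
Allowed pairs: 2 of 6.

2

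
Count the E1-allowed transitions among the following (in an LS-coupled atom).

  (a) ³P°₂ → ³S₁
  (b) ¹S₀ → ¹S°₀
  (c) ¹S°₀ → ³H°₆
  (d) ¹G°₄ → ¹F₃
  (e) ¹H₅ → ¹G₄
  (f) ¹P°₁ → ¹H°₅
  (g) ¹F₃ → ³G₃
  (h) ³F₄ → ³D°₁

(a) allowed
(b) forbidden (ΔL, ΔJ fail)
(c) forbidden (parity, ΔS, ΔL, ΔJ fail)
(d) allowed
(e) forbidden (parity fails)
(f) forbidden (parity, ΔL, ΔJ fail)
(g) forbidden (parity, ΔS fail)
(h) forbidden (ΔJ fails)
Total allowed: 2 of 8.

2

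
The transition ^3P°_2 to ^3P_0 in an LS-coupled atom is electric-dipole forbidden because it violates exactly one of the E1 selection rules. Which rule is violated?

ΔJ = 0, ±1 (not J=0↔0): J: 2 → 0, ΔJ = -2 — ✗.
ΔL = 0, ±1 (not L=0↔0): L: 1 → 1, ΔL = +0 — ✓.
Parity must change: odd → even — ✓.
ΔS = 0: S: 1 → 1 — ✓.

the ΔJ = 0, ±1 rule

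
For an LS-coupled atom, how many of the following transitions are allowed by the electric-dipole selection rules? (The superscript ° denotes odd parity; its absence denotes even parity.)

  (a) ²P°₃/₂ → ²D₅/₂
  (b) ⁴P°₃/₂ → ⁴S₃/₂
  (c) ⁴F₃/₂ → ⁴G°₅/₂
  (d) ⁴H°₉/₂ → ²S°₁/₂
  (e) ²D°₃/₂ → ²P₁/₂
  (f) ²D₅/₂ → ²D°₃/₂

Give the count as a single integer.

5

(a) allowed
(b) allowed
(c) allowed
(d) forbidden (parity, ΔS, ΔL, ΔJ fail)
(e) allowed
(f) allowed
Total allowed: 5 of 6.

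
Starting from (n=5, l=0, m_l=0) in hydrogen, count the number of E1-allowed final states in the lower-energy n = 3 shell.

E1 requires Δl = ±1, so l_f ∈ {-1, 1}; with 0 ≤ l_f ≤ n_f−1 = 2, the allowed l_f values are {1}.
For l_f = 1: m_f ∈ {m_i−1, m_i, m_i+1} ∩ [−1, 1] = {-1, 0, 1} → 3 states.
Total: 3.

3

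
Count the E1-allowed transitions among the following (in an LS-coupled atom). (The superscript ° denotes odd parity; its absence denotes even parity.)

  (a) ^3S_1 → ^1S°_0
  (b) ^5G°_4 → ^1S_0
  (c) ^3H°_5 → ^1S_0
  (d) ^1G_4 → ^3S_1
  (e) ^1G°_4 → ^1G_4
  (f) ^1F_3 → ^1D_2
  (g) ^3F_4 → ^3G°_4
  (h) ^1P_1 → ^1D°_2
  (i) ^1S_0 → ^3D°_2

(a) forbidden (ΔS, ΔL fail)
(b) forbidden (ΔS, ΔL, ΔJ fail)
(c) forbidden (ΔS, ΔL, ΔJ fail)
(d) forbidden (parity, ΔS, ΔL, ΔJ fail)
(e) allowed
(f) forbidden (parity fails)
(g) allowed
(h) allowed
(i) forbidden (ΔS, ΔL, ΔJ fail)
Total allowed: 3 of 9.

3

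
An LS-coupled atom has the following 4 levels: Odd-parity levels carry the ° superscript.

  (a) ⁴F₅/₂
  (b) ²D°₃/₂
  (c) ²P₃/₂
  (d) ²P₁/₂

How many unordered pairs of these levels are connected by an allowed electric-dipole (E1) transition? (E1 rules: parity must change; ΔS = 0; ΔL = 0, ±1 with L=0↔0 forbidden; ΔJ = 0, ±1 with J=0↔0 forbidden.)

2

(a)–(b): forbidden (ΔS).
(a)–(c): forbidden (parity, ΔS, ΔL).
(a)–(d): forbidden (parity, ΔS, ΔL, ΔJ).
(b)–(c): allowed.
(b)–(d): allowed.
(c)–(d): forbidden (parity).
Allowed pairs: 2 of 6.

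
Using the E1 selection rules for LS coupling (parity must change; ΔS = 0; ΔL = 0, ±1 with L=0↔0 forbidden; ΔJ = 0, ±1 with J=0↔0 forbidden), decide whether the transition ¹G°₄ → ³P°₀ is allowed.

Reading off the term symbols: S 0→1, L 4→1, J 4→0, parity odd→odd.
ΔS = 0: S: 0 → 1 — fails.
Parity must change: odd → odd — fails.
ΔJ = 0, ±1 (not J=0↔0): J: 4 → 0, ΔJ = -4 — fails.
ΔL = 0, ±1 (not L=0↔0): L: 4 → 1, ΔL = -3 — fails.
Rule(s) violated: parity, ΔS, ΔL, ΔJ.

forbidden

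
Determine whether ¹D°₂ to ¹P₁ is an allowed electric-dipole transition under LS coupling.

Initial level: S=0, L=2, J=2, parity odd. Final level: S=0, L=1, J=1, parity even.
Parity must change: odd → even — ok.
ΔS = 0: S: 0 → 0 — ok.
ΔL = 0, ±1 (not L=0↔0): L: 2 → 1, ΔL = -1 — ok.
ΔJ = 0, ±1 (not J=0↔0): J: 2 → 1, ΔJ = -1 — ok.
All four E1 rules are satisfied.

allowed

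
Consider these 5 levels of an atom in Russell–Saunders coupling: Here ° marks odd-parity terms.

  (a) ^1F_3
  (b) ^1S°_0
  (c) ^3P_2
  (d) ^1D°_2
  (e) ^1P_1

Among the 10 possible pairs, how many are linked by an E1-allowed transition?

(a)–(b): forbidden (ΔL, ΔJ).
(a)–(c): forbidden (parity, ΔS, ΔL).
(a)–(d): allowed.
(a)–(e): forbidden (parity, ΔL, ΔJ).
(b)–(c): forbidden (ΔS, ΔJ).
(b)–(d): forbidden (parity, ΔL, ΔJ).
(b)–(e): allowed.
(c)–(d): forbidden (ΔS).
(c)–(e): forbidden (parity, ΔS).
(d)–(e): allowed.
Allowed pairs: 3 of 10.

3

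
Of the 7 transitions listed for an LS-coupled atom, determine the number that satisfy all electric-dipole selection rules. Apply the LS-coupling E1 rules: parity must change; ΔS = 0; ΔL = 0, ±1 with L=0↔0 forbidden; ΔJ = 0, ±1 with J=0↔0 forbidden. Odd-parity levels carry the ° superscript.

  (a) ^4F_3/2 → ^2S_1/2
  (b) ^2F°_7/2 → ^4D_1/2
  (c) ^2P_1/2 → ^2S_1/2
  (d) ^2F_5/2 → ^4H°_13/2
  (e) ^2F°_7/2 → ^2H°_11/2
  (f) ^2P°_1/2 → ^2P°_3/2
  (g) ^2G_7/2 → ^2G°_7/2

(a) forbidden (parity, ΔS, ΔL fail)
(b) forbidden (ΔS, ΔJ fail)
(c) forbidden (parity fails)
(d) forbidden (ΔS, ΔL, ΔJ fail)
(e) forbidden (parity, ΔL, ΔJ fail)
(f) forbidden (parity fails)
(g) allowed
Total allowed: 1 of 7.

1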